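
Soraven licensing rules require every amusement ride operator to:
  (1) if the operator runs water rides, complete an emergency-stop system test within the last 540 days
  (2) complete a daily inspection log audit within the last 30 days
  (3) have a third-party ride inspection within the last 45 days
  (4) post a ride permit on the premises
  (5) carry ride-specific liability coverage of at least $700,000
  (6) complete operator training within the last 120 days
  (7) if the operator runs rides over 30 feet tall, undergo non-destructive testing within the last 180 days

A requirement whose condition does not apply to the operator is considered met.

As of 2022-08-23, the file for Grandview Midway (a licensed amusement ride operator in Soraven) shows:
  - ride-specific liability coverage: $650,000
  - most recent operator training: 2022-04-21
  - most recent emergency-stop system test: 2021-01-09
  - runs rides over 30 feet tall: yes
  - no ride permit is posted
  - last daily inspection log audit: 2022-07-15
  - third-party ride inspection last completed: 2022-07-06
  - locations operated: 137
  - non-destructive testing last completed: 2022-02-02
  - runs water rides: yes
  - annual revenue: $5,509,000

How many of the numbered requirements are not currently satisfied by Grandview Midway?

7

1. condition 'runs water rides' holds; emergency-stop system test 591 days ago vs limit 540 → not met
2. daily inspection log audit 39 days ago vs limit 30 → not met
3. third-party ride inspection 48 days ago vs limit 45 → not met
4. ride permit absent → not met
5. ride-specific liability coverage $650,000 < $700,000 → not met
6. operator training 124 days ago vs limit 120 → not met
7. condition 'runs rides over 30 feet tall' holds; non-destructive testing 202 days ago vs limit 180 → not met
Not met: 7 of 7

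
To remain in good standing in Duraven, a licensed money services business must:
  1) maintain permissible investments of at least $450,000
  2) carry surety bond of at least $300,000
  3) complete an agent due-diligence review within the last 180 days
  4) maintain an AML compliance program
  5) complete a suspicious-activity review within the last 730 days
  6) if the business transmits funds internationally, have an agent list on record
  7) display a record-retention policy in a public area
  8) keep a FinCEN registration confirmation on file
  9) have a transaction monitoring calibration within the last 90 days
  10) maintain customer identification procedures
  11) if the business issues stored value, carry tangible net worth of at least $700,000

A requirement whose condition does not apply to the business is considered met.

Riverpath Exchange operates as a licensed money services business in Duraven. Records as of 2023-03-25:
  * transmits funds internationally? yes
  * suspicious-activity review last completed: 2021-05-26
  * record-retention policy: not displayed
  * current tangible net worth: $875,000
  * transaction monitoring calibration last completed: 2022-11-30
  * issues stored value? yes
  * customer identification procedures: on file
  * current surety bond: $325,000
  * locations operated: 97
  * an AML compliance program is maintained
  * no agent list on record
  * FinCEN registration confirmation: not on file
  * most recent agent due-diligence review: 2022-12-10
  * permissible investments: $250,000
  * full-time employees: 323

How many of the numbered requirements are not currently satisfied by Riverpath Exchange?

5

1. permissible investments $250,000 < $450,000 → not met
2. surety bond $325,000 ≥ $300,000 → met
3. agent due-diligence review 105 days ago vs limit 180 → met
4. AML compliance program present → met
5. suspicious-activity review 668 days ago vs limit 730 → met
6. condition 'transmits funds internationally' holds; agent list absent → not met
7. record-retention policy absent → not met
8. FinCEN registration confirmation absent → not met
9. transaction monitoring calibration 115 days ago vs limit 90 → not met
10. customer identification procedures present → met
11. condition 'issues stored value' holds; tangible net worth $875,000 ≥ $700,000 → met
Not met: 5 of 11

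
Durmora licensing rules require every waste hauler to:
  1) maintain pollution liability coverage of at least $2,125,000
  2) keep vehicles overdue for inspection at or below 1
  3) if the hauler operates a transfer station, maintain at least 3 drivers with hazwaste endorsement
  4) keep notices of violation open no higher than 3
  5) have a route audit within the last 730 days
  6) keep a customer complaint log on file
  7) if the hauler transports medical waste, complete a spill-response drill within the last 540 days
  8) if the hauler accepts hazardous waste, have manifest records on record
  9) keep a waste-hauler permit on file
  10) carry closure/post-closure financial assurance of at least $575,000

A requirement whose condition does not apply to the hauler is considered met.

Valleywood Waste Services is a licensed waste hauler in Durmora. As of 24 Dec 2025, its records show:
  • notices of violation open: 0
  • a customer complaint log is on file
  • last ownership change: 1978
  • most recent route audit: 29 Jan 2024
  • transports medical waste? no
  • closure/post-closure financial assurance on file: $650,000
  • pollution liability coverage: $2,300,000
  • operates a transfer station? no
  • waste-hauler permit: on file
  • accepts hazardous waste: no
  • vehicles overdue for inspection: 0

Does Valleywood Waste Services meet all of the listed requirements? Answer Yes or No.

1. pollution liability coverage $2,300,000 ≥ $2,125,000 → met
2. vehicles overdue for inspection 0 ≤ 1 → met
3. condition 'operates a transfer station' does not hold → requirement n/a → met
4. notices of violation open 0 ≤ 3 → met
5. route audit 695 days ago vs limit 730 → met
6. customer complaint log present → met
7. condition 'transports medical waste' does not hold → requirement n/a → met
8. condition 'accepts hazardous waste' does not hold → requirement n/a → met
9. waste-hauler permit present → met
10. closure/post-closure financial assurance $650,000 ≥ $575,000 → met
All met.

Yes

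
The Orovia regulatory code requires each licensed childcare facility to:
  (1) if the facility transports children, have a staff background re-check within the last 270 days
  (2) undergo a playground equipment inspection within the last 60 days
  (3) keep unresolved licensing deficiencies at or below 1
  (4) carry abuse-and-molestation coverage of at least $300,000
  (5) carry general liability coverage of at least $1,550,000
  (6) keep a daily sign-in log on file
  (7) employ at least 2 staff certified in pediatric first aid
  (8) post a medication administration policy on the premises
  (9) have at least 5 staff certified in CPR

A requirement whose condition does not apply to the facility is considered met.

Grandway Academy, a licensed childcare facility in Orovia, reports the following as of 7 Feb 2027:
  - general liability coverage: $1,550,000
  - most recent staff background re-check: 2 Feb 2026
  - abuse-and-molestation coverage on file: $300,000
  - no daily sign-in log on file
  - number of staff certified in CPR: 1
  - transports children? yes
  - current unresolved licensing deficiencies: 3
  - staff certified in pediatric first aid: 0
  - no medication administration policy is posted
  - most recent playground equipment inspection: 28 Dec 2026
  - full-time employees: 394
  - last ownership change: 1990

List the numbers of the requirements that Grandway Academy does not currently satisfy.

1. condition 'transports children' holds; staff background re-check 370 days ago vs limit 270 → not met
2. playground equipment inspection 41 days ago vs limit 60 → met
3. unresolved licensing deficiencies 3 > 1 → not met
4. abuse-and-molestation coverage $300,000 ≥ $300,000 → met
5. general liability coverage $1,550,000 ≥ $1,550,000 → met
6. daily sign-in log absent → not met
7. staff certified in pediatric first aid 0 < 2 → not met
8. medication administration policy absent → not met
9. staff certified in CPR 1 < 5 → not met
Not met: 1, 3, 6, 7, 8, 9

1, 3, 6, 7, 8, 9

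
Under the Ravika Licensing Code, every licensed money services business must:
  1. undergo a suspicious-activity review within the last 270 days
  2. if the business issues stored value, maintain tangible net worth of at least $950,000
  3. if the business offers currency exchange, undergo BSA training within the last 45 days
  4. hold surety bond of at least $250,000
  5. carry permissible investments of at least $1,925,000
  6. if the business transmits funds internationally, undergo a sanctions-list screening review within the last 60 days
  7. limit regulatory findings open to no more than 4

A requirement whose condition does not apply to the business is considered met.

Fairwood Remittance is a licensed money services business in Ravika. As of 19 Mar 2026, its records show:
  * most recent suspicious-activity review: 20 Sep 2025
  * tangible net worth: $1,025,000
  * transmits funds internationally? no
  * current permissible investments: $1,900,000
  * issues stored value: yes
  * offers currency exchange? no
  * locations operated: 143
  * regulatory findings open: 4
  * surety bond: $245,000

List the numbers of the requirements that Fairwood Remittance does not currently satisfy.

4, 5

1. suspicious-activity review 180 days ago vs limit 270 → met
2. condition 'issues stored value' holds; tangible net worth $1,025,000 ≥ $950,000 → met
3. condition 'offers currency exchange' does not hold → requirement n/a → met
4. surety bond $245,000 < $250,000 → not met
5. permissible investments $1,900,000 < $1,925,000 → not met
6. condition 'transmits funds internationally' does not hold → requirement n/a → met
7. regulatory findings open 4 ≤ 4 → met
Not met: 4, 5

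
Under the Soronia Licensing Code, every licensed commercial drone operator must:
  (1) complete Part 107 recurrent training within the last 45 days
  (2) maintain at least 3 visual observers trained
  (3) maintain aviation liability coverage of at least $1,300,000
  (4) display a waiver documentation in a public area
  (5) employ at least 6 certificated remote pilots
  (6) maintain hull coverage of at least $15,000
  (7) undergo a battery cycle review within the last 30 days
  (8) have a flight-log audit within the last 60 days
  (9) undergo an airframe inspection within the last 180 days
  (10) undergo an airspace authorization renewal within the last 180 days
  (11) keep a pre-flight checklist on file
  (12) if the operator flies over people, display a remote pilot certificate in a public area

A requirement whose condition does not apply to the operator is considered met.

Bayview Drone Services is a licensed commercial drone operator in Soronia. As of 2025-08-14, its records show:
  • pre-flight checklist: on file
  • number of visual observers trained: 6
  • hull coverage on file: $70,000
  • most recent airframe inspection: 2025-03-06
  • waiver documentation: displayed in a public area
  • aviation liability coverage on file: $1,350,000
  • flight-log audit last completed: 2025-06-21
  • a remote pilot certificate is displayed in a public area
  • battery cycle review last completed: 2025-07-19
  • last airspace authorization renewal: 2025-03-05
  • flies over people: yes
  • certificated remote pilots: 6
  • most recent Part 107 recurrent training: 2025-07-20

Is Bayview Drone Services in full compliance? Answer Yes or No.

1. Part 107 recurrent training 25 days ago vs limit 45 → met
2. visual observers trained 6 ≥ 3 → met
3. aviation liability coverage $1,350,000 ≥ $1,300,000 → met
4. waiver documentation present → met
5. certificated remote pilots 6 ≥ 6 → met
6. hull coverage $70,000 ≥ $15,000 → met
7. battery cycle review 26 days ago vs limit 30 → met
8. flight-log audit 54 days ago vs limit 60 → met
9. airframe inspection 161 days ago vs limit 180 → met
10. airspace authorization renewal 162 days ago vs limit 180 → met
11. pre-flight checklist present → met
12. condition 'flies over people' holds; remote pilot certificate present → met
All met.

Yes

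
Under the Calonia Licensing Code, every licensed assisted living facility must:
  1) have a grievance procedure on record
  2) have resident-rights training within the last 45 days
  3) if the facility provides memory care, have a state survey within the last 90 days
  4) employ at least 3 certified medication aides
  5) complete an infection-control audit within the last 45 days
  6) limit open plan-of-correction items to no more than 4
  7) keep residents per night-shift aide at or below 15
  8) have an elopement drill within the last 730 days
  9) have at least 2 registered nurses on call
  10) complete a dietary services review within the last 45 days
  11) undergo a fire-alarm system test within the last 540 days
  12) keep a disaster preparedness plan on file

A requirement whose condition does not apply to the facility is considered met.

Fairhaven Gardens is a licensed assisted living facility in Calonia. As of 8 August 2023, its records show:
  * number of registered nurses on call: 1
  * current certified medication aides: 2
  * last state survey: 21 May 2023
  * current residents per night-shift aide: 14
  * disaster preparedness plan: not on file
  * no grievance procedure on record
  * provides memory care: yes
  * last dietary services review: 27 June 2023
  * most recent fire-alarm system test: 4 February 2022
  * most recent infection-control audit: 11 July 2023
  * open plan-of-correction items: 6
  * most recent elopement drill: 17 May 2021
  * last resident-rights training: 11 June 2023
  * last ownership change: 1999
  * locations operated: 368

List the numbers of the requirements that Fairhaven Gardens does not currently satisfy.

1, 2, 4, 6, 8, 9, 11, 12

1. grievance procedure absent → not met
2. resident-rights training 58 days ago vs limit 45 → not met
3. condition 'provides memory care' holds; state survey 79 days ago vs limit 90 → met
4. certified medication aides 2 < 3 → not met
5. infection-control audit 28 days ago vs limit 45 → met
6. open plan-of-correction items 6 > 4 → not met
7. residents per night-shift aide 14 ≤ 15 → met
8. elopement drill 813 days ago vs limit 730 → not met
9. registered nurses on call 1 < 2 → not met
10. dietary services review 42 days ago vs limit 45 → met
11. fire-alarm system test 550 days ago vs limit 540 → not met
12. disaster preparedness plan absent → not met
Not met: 1, 2, 4, 6, 8, 9, 11, 12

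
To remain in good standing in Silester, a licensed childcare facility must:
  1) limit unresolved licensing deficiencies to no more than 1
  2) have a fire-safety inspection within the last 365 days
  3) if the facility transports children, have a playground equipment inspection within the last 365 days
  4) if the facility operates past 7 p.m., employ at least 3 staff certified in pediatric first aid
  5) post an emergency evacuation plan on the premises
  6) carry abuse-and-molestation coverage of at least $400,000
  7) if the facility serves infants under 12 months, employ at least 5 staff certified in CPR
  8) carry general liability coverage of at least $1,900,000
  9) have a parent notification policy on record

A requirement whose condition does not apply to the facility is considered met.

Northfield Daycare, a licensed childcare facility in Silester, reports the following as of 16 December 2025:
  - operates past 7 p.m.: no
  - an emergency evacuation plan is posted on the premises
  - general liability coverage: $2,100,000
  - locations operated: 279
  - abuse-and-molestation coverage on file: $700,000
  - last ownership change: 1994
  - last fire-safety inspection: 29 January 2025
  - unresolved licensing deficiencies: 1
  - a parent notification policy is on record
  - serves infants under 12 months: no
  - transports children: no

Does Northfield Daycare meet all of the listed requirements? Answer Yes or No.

1. unresolved licensing deficiencies 1 ≤ 1 → met
2. fire-safety inspection 321 days ago vs limit 365 → met
3. condition 'transports children' does not hold → requirement n/a → met
4. condition 'operates past 7 p.m.' does not hold → requirement n/a → met
5. emergency evacuation plan present → met
6. abuse-and-molestation coverage $700,000 ≥ $400,000 → met
7. condition 'serves infants under 12 months' does not hold → requirement n/a → met
8. general liability coverage $2,100,000 ≥ $1,900,000 → met
9. parent notification policy present → met
All met.

Yes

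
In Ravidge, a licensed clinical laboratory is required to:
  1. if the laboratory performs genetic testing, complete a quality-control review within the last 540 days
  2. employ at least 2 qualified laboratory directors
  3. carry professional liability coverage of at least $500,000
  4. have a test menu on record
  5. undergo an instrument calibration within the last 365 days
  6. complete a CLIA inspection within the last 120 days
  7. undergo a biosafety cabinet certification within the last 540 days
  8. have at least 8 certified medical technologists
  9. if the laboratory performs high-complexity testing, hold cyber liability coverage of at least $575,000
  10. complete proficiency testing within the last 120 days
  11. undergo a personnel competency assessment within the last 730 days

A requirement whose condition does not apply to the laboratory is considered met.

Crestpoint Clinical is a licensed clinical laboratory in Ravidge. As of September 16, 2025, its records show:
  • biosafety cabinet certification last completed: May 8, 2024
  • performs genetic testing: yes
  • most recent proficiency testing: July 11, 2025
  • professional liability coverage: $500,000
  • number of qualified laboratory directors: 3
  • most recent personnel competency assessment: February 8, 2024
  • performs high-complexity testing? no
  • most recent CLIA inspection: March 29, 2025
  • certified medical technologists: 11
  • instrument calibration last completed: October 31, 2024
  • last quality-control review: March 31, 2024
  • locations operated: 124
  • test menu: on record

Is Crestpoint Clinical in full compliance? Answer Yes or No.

No

1. condition 'performs genetic testing' holds; quality-control review 534 days ago vs limit 540 → met
2. qualified laboratory directors 3 ≥ 2 → met
3. professional liability coverage $500,000 ≥ $500,000 → met
4. test menu present → met
5. instrument calibration 320 days ago vs limit 365 → met
6. CLIA inspection 171 days ago vs limit 120 → not met
7. biosafety cabinet certification 496 days ago vs limit 540 → met
8. certified medical technologists 11 ≥ 8 → met
9. condition 'performs high-complexity testing' does not hold → requirement n/a → met
10. proficiency testing 67 days ago vs limit 120 → met
11. personnel competency assessment 586 days ago vs limit 730 → met
Not met: 6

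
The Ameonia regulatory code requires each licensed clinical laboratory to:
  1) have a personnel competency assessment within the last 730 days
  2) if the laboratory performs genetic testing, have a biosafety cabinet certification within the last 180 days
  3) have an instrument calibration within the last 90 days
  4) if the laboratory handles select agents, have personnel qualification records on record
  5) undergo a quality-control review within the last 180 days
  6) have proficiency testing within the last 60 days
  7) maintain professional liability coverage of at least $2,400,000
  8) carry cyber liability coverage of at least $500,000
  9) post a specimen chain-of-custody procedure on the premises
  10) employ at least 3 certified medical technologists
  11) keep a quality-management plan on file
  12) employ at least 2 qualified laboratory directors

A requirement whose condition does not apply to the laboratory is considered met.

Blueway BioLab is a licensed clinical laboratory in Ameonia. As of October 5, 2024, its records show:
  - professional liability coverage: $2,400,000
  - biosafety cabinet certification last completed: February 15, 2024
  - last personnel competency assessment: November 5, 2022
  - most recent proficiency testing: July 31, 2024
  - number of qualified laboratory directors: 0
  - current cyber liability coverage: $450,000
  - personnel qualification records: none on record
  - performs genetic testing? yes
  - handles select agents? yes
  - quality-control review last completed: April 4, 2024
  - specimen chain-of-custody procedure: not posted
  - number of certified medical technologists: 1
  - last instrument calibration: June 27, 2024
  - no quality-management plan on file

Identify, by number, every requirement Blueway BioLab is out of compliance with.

2, 3, 4, 5, 6, 8, 9, 10, 11, 12

1. personnel competency assessment 700 days ago vs limit 730 → met
2. condition 'performs genetic testing' holds; biosafety cabinet certification 233 days ago vs limit 180 → not met
3. instrument calibration 100 days ago vs limit 90 → not met
4. condition 'handles select agents' holds; personnel qualification records absent → not met
5. quality-control review 184 days ago vs limit 180 → not met
6. proficiency testing 66 days ago vs limit 60 → not met
7. professional liability coverage $2,400,000 ≥ $2,400,000 → met
8. cyber liability coverage $450,000 < $500,000 → not met
9. specimen chain-of-custody procedure absent → not met
10. certified medical technologists 1 < 3 → not met
11. quality-management plan absent → not met
12. qualified laboratory directors 0 < 2 → not met
Not met: 2, 3, 4, 5, 6, 8, 9, 10, 11, 12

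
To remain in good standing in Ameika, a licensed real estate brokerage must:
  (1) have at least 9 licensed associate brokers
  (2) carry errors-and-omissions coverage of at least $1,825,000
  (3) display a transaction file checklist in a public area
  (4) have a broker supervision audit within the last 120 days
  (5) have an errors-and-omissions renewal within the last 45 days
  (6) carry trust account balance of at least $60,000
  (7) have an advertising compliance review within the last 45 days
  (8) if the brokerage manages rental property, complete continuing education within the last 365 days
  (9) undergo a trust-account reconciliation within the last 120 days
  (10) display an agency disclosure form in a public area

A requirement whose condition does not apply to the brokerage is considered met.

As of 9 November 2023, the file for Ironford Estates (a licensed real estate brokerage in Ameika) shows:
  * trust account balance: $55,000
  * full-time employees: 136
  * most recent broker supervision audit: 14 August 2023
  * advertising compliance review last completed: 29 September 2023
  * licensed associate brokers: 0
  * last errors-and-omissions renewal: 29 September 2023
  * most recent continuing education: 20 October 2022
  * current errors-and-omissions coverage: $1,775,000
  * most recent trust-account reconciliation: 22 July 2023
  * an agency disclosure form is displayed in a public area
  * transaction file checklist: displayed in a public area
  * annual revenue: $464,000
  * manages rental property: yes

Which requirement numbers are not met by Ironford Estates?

1, 2, 6, 8

1. licensed associate brokers 0 < 9 → not met
2. errors-and-omissions coverage $1,775,000 < $1,825,000 → not met
3. transaction file checklist present → met
4. broker supervision audit 87 days ago vs limit 120 → met
5. errors-and-omissions renewal 41 days ago vs limit 45 → met
6. trust account balance $55,000 < $60,000 → not met
7. advertising compliance review 41 days ago vs limit 45 → met
8. condition 'manages rental property' holds; continuing education 385 days ago vs limit 365 → not met
9. trust-account reconciliation 110 days ago vs limit 120 → met
10. agency disclosure form present → met
Not met: 1, 2, 6, 8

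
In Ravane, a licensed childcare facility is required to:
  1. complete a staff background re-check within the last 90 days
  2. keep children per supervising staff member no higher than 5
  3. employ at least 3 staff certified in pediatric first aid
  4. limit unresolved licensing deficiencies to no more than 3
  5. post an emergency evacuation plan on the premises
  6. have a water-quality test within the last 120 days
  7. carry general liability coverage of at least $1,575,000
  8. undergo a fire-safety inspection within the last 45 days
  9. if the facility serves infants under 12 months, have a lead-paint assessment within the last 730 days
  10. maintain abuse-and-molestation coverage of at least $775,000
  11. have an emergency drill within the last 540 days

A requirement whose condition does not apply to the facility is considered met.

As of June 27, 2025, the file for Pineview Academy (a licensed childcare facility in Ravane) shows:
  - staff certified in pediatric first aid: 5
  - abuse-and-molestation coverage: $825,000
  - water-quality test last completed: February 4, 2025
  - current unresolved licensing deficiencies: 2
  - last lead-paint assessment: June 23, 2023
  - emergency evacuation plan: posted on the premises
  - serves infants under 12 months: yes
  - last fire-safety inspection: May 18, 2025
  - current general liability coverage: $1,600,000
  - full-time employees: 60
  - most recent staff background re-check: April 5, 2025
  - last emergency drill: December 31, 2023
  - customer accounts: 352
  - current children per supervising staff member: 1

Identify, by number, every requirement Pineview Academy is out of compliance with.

1. staff background re-check 83 days ago vs limit 90 → met
2. children per supervising staff member 1 ≤ 5 → met
3. staff certified in pediatric first aid 5 ≥ 3 → met
4. unresolved licensing deficiencies 2 ≤ 3 → met
5. emergency evacuation plan present → met
6. water-quality test 143 days ago vs limit 120 → not met
7. general liability coverage $1,600,000 ≥ $1,575,000 → met
8. fire-safety inspection 40 days ago vs limit 45 → met
9. condition 'serves infants under 12 months' holds; lead-paint assessment 735 days ago vs limit 730 → not met
10. abuse-and-molestation coverage $825,000 ≥ $775,000 → met
11. emergency drill 544 days ago vs limit 540 → not met
Not met: 6, 9, 11

6, 9, 11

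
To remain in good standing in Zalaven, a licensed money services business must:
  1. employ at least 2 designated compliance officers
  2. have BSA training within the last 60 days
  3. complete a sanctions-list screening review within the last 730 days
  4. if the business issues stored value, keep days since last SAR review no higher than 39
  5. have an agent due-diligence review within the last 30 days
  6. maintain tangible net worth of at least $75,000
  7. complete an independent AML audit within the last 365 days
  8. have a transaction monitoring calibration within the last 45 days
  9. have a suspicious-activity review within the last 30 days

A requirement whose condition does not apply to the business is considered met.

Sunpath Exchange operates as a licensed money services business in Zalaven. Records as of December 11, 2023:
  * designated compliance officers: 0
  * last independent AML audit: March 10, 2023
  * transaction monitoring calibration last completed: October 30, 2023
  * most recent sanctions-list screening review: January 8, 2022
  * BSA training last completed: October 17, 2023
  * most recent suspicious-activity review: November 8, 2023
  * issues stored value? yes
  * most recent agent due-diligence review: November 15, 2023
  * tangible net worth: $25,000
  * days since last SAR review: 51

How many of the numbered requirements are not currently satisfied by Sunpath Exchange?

4

1. designated compliance officers 0 < 2 → not met
2. BSA training 55 days ago vs limit 60 → met
3. sanctions-list screening review 702 days ago vs limit 730 → met
4. condition 'issues stored value' holds; days since last SAR review 51 > 39 → not met
5. agent due-diligence review 26 days ago vs limit 30 → met
6. tangible net worth $25,000 < $75,000 → not met
7. independent AML audit 276 days ago vs limit 365 → met
8. transaction monitoring calibration 42 days ago vs limit 45 → met
9. suspicious-activity review 33 days ago vs limit 30 → not met
Not met: 4 of 9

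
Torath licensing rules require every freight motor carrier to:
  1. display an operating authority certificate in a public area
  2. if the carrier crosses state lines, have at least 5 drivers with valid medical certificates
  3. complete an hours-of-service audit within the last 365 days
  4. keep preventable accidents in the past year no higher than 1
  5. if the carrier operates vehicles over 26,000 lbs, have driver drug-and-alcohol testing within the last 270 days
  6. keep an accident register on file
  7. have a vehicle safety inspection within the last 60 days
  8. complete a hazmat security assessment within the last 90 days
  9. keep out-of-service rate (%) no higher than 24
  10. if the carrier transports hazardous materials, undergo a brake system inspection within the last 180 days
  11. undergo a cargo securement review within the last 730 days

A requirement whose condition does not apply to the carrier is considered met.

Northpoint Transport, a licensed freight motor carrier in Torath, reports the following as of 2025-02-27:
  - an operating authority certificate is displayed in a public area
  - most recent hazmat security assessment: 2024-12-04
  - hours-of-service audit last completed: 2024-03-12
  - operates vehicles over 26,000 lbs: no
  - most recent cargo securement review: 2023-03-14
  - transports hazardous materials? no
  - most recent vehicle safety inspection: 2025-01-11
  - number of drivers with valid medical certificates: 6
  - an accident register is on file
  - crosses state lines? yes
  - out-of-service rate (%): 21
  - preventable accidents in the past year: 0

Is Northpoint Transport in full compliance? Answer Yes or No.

1. operating authority certificate present → met
2. condition 'crosses state lines' holds; drivers with valid medical certificates 6 ≥ 5 → met
3. hours-of-service audit 352 days ago vs limit 365 → met
4. preventable accidents in the past year 0 ≤ 1 → met
5. condition 'operates vehicles over 26,000 lbs' does not hold → requirement n/a → met
6. accident register present → met
7. vehicle safety inspection 47 days ago vs limit 60 → met
8. hazmat security assessment 85 days ago vs limit 90 → met
9. out-of-service rate (%) 21 ≤ 24 → met
10. condition 'transports hazardous materials' does not hold → requirement n/a → met
11. cargo securement review 716 days ago vs limit 730 → met
All met.

Yes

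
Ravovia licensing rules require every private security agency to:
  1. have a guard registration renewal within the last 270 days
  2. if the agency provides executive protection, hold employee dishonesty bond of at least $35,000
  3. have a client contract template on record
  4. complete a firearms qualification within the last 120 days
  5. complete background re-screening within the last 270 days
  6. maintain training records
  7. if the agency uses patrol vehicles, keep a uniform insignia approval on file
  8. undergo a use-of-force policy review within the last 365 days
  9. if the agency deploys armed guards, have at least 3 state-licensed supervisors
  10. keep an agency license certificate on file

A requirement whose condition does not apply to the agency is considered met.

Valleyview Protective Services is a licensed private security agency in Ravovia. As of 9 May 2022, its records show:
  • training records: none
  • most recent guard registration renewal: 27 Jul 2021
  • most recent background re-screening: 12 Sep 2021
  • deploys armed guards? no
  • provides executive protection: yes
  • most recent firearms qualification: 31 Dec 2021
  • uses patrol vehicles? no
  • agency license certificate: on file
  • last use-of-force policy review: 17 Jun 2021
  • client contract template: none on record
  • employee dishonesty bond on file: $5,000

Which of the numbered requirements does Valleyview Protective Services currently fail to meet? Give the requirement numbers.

1. guard registration renewal 286 days ago vs limit 270 → not met
2. condition 'provides executive protection' holds; employee dishonesty bond $5,000 < $35,000 → not met
3. client contract template absent → not met
4. firearms qualification 129 days ago vs limit 120 → not met
5. background re-screening 239 days ago vs limit 270 → met
6. training records absent → not met
7. condition 'uses patrol vehicles' does not hold → requirement n/a → met
8. use-of-force policy review 326 days ago vs limit 365 → met
9. condition 'deploys armed guards' does not hold → requirement n/a → met
10. agency license certificate present → met
Not met: 1, 2, 3, 4, 6

1, 2, 3, 4, 6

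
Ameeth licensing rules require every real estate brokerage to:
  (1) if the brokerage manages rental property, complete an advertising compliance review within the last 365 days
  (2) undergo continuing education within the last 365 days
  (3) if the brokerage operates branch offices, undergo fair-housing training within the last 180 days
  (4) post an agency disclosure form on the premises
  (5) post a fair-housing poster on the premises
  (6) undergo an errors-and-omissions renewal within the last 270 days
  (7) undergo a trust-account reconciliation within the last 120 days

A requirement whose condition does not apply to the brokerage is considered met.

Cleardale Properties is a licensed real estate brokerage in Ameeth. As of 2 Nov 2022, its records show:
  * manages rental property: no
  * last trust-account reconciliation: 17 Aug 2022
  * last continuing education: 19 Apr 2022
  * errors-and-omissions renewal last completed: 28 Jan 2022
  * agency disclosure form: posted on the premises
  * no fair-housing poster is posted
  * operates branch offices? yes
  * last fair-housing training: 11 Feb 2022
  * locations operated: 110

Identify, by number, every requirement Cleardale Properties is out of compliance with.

1. condition 'manages rental property' does not hold → requirement n/a → met
2. continuing education 197 days ago vs limit 365 → met
3. condition 'operates branch offices' holds; fair-housing training 264 days ago vs limit 180 → not met
4. agency disclosure form present → met
5. fair-housing poster absent → not met
6. errors-and-omissions renewal 278 days ago vs limit 270 → not met
7. trust-account reconciliation 77 days ago vs limit 120 → met
Not met: 3, 5, 6

3, 5, 6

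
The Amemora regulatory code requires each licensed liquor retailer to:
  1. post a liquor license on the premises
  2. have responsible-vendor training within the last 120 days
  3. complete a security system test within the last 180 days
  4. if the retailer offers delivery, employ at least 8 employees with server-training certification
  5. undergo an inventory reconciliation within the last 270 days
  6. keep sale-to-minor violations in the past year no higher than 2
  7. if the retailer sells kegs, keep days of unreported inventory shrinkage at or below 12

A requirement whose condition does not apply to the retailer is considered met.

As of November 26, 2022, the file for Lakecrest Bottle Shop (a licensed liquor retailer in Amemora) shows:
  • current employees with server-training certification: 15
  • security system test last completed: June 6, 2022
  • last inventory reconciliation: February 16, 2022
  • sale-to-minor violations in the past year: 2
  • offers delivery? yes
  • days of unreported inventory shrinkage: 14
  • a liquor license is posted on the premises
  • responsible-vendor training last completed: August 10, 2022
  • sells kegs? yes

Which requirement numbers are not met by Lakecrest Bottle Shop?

1. liquor license present → met
2. responsible-vendor training 108 days ago vs limit 120 → met
3. security system test 173 days ago vs limit 180 → met
4. condition 'offers delivery' holds; employees with server-training certification 15 ≥ 8 → met
5. inventory reconciliation 283 days ago vs limit 270 → not met
6. sale-to-minor violations in the past year 2 ≤ 2 → met
7. condition 'sells kegs' holds; days of unreported inventory shrinkage 14 > 12 → not met
Not met: 5, 7

5, 7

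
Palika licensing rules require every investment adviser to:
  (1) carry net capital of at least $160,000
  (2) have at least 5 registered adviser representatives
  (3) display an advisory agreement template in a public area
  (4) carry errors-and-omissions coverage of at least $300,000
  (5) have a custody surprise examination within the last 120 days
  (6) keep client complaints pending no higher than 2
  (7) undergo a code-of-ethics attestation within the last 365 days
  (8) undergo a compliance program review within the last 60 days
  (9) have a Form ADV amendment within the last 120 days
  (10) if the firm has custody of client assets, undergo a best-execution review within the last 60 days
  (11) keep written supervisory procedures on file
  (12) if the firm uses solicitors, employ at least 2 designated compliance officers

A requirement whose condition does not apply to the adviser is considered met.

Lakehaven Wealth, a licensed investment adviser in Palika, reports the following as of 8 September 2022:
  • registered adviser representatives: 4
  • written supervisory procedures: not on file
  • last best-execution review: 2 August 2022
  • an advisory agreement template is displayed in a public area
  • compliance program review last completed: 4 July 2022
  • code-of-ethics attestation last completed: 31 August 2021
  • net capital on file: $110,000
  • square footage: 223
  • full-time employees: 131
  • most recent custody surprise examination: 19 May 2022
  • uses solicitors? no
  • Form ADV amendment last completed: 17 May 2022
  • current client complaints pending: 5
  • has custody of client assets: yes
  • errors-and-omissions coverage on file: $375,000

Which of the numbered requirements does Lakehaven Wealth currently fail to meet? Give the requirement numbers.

1. net capital $110,000 < $160,000 → not met
2. registered adviser representatives 4 < 5 → not met
3. advisory agreement template present → met
4. errors-and-omissions coverage $375,000 ≥ $300,000 → met
5. custody surprise examination 112 days ago vs limit 120 → met
6. client complaints pending 5 > 2 → not met
7. code-of-ethics attestation 373 days ago vs limit 365 → not met
8. compliance program review 66 days ago vs limit 60 → not met
9. Form ADV amendment 114 days ago vs limit 120 → met
10. condition 'has custody of client assets' holds; best-execution review 37 days ago vs limit 60 → met
11. written supervisory procedures absent → not met
12. condition 'uses solicitors' does not hold → requirement n/a → met
Not met: 1, 2, 6, 7, 8, 11

1, 2, 6, 7, 8, 11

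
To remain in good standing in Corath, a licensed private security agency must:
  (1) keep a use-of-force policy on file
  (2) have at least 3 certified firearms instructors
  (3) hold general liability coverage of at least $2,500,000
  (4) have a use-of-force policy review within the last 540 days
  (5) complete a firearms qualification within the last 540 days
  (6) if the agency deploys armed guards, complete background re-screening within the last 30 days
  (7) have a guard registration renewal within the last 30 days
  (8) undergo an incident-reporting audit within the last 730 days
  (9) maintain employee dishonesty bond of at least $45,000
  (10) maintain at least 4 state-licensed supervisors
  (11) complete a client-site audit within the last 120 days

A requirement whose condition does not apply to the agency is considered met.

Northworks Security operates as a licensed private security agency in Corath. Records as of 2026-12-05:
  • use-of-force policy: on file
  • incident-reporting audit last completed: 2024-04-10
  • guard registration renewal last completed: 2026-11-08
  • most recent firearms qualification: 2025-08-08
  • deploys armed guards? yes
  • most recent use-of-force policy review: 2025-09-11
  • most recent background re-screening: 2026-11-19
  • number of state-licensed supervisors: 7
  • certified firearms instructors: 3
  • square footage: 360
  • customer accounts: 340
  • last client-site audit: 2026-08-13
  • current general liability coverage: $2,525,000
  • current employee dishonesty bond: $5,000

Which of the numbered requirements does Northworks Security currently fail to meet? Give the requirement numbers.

8, 9

1. use-of-force policy present → met
2. certified firearms instructors 3 ≥ 3 → met
3. general liability coverage $2,525,000 ≥ $2,500,000 → met
4. use-of-force policy review 450 days ago vs limit 540 → met
5. firearms qualification 484 days ago vs limit 540 → met
6. condition 'deploys armed guards' holds; background re-screening 16 days ago vs limit 30 → met
7. guard registration renewal 27 days ago vs limit 30 → met
8. incident-reporting audit 969 days ago vs limit 730 → not met
9. employee dishonesty bond $5,000 < $45,000 → not met
10. state-licensed supervisors 7 ≥ 4 → met
11. client-site audit 114 days ago vs limit 120 → met
Not met: 8, 9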